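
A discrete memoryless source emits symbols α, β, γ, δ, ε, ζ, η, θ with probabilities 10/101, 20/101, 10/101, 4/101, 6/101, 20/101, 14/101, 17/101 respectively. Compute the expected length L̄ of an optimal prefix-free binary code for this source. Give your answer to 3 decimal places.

2.901 bits/symbol

Repeatedly combine the two least-probable nodes; the expected code length is the sum of the merged weights.
merge 4/101 + 6/101 → 10/101
merge 10/101 + 10/101 → 20/101
merge 10/101 + 14/101 → 24/101
merge 17/101 + 20/101 → 37/101
merge 20/101 + 20/101 → 40/101
merge 24/101 + 37/101 → 61/101
merge 40/101 + 61/101 → 1
L = 10/101 + 20/101 + 24/101 + 37/101 + 40/101 + 61/101 + 1 = 293/101 ≈ 2.901 bits/symbol.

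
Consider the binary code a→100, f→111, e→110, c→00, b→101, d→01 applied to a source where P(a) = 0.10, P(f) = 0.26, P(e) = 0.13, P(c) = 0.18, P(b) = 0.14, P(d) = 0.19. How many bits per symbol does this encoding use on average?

2.63 bits/symbol

L̄ = Σ pᵢ·ℓᵢ = 0.10·3 + 0.26·3 + 0.13·3 + 0.18·2 + 0.14·3 + 0.19·2 = 2.63 bits/symbol.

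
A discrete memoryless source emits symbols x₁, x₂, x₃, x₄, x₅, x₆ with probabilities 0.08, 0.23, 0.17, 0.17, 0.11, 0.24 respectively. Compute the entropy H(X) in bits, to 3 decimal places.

H = −Σ pᵢ log₂ pᵢ.
−0.08·log₂(0.08) = 0.2915
−0.23·log₂(0.23) = 0.4877
−0.17·log₂(0.17) = 0.4346
−0.17·log₂(0.17) = 0.4346
−0.11·log₂(0.11) = 0.3503
−0.24·log₂(0.24) = 0.4941
Sum ≈ 2.4928 → 2.493 bits.

2.493 bits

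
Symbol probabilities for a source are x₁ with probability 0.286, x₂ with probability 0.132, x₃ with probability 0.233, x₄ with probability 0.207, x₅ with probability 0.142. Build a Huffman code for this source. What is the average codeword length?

2.274 bits/symbol

Repeatedly combine the two least-probable nodes; the expected code length is the sum of the merged weights.
merge 33/250 + 71/500 → 137/500
merge 207/1000 + 233/1000 → 11/25
merge 137/500 + 143/500 → 14/25
merge 11/25 + 14/25 → 1
L = 137/500 + 11/25 + 14/25 + 1 = 1137/500 = 2.274 bits/symbol.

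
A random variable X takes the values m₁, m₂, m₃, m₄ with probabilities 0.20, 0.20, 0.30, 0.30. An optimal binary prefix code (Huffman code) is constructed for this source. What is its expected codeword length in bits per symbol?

2 bits/symbol

Repeatedly combine the two least-probable nodes; the expected code length is the sum of the merged weights.
merge 1/5 + 1/5 → 2/5
merge 3/10 + 3/10 → 3/5
merge 2/5 + 3/5 → 1
L = 2/5 + 3/5 + 1 = 2 bits/symbol.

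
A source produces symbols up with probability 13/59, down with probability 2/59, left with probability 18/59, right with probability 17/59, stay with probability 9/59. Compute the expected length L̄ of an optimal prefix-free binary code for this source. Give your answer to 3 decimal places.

2.186 bits/symbol

Repeatedly combine the two least-probable nodes; the expected code length is the sum of the merged weights.
merge 2/59 + 9/59 → 11/59
merge 11/59 + 13/59 → 24/59
merge 17/59 + 18/59 → 35/59
merge 24/59 + 35/59 → 1
L = 11/59 + 24/59 + 35/59 + 1 = 129/59 ≈ 2.186 bits/symbol.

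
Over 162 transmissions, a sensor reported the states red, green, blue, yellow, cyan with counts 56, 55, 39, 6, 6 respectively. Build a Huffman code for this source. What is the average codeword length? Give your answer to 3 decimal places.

Probabilities are the counts divided by 162.
Repeatedly combine the two least-probable nodes; the expected code length is the sum of the merged weights.
merge 1/27 + 1/27 → 2/27
merge 2/27 + 13/54 → 17/54
merge 17/54 + 55/162 → 53/81
merge 28/81 + 53/81 → 1
L = 2/27 + 17/54 + 53/81 + 1 = 331/162 ≈ 2.043 bits/symbol.

2.043 bits/symbol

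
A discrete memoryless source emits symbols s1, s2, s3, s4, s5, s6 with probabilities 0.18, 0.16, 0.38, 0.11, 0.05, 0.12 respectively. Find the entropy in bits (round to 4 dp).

2.3322 bits

H = −Σ pᵢ log₂ pᵢ.
−0.18·log₂(0.18) = 0.4453
−0.16·log₂(0.16) = 0.4230
−0.38·log₂(0.38) = 0.5305
−0.11·log₂(0.11) = 0.3503
−0.05·log₂(0.05) = 0.2161
−0.12·log₂(0.12) = 0.3671
Sum ≈ 2.3322 → 2.3322 bits.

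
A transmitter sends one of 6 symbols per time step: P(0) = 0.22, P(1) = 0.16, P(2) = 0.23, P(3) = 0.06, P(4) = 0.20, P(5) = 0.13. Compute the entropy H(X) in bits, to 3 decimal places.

H = −Σ pᵢ log₂ pᵢ.
−0.22·log₂(0.22) = 0.4806
−0.16·log₂(0.16) = 0.4230
−0.23·log₂(0.23) = 0.4877
−0.06·log₂(0.06) = 0.2435
−0.20·log₂(0.20) = 0.4644
−0.13·log₂(0.13) = 0.3826
Sum ≈ 2.4818 → 2.482 bits.

2.482 bits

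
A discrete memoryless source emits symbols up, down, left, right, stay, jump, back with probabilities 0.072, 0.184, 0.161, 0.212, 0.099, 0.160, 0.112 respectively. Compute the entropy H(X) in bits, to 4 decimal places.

H = −Σ pᵢ log₂ pᵢ.
−0.072·log₂(0.072) = 0.2733
−0.184·log₂(0.184) = 0.4494
−0.161·log₂(0.161) = 0.4242
−0.212·log₂(0.212) = 0.4744
−0.099·log₂(0.099) = 0.3303
−0.160·log₂(0.160) = 0.4230
−0.112·log₂(0.112) = 0.3537
Sum ≈ 2.7284 → 2.7284 bits.

2.7284 bits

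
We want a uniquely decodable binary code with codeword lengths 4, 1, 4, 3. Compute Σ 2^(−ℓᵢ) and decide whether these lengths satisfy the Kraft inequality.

0.75; yes

With common denominator 2^4 = 16: Σ 2^(−ℓᵢ) = 1/16 + 8/16 + 1/16 + 2/16 = 12/16 = 0.75.
Kraft's inequality requires Σ ≤ 1; here Σ = 0.75 ≤ 1, so such a prefix code exists.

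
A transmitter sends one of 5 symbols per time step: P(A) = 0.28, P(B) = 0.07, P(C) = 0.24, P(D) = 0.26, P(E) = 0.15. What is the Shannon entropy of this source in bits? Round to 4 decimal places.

2.1927 bits

H = −Σ pᵢ log₂ pᵢ.
−0.28·log₂(0.28) = 0.5142
−0.07·log₂(0.07) = 0.2686
−0.24·log₂(0.24) = 0.4941
−0.26·log₂(0.26) = 0.5053
−0.15·log₂(0.15) = 0.4105
Sum ≈ 2.1927 → 2.1927 bits.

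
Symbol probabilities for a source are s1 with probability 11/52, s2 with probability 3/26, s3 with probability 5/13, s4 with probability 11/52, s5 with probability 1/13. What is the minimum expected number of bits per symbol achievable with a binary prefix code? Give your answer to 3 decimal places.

Repeatedly combine the two least-probable nodes; the expected code length is the sum of the merged weights.
merge 1/13 + 3/26 → 5/26
merge 5/26 + 11/52 → 21/52
merge 11/52 + 5/13 → 31/52
merge 21/52 + 31/52 → 1
L = 5/26 + 21/52 + 31/52 + 1 = 57/26 ≈ 2.192 bits/symbol.

2.192 bits/symbol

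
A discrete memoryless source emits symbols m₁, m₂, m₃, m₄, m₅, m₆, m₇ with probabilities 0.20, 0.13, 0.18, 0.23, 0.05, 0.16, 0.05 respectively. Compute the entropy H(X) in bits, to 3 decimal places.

2.635 bits

H = −Σ pᵢ log₂ pᵢ.
−0.20·log₂(0.20) = 0.4644
−0.13·log₂(0.13) = 0.3826
−0.18·log₂(0.18) = 0.4453
−0.23·log₂(0.23) = 0.4877
−0.05·log₂(0.05) = 0.2161
−0.16·log₂(0.16) = 0.4230
−0.05·log₂(0.05) = 0.2161
Sum ≈ 2.6352 → 2.635 bits.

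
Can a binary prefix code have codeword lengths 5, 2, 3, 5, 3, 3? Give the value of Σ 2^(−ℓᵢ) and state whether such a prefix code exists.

0.6875; yes

With common denominator 2^5 = 32: Σ 2^(−ℓᵢ) = 1/32 + 8/32 + 4/32 + 1/32 + 4/32 + 4/32 = 22/32 = 0.6875.
Kraft's inequality requires Σ ≤ 1; here Σ = 0.6875 ≤ 1, so such a prefix code exists.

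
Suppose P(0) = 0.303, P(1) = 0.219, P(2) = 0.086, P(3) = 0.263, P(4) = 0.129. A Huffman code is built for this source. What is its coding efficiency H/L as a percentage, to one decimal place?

99.1%

Entropy H = −Σ p log₂ p ≈ 2.1941 bits.
Huffman merges: 43/500+129/1000→43/200; 43/200+219/1000→217/500; 263/1000+303/1000→283/500; 217/500+283/500→1. L = 443/200 ≈ 2.2150.
Efficiency = H/L = 2.1941/2.2150 = 99.1%.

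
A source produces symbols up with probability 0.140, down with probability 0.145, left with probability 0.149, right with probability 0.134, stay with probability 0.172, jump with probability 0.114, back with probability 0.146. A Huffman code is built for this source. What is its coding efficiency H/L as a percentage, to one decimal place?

98.9%

Entropy H = −Σ p log₂ p ≈ 2.7981 bits.
Huffman merges: 57/500+67/500→31/125; 7/50+29/200→57/200; 73/500+149/1000→59/200; 43/250+31/125→21/50; 57/200+59/200→29/50; 21/50+29/50→1. L = 707/250 ≈ 2.8280.
Efficiency = H/L = 2.7981/2.8280 = 98.9%.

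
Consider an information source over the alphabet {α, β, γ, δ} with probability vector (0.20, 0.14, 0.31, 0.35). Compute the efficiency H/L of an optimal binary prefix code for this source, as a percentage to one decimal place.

96.3%

Entropy H = −Σ p log₂ p ≈ 1.9154 bits.
Huffman merges: 7/50+1/5→17/50; 31/100+17/50→13/20; 7/20+13/20→1. L = 199/100 ≈ 1.9900.
Efficiency = H/L = 1.9154/1.9900 = 96.3%.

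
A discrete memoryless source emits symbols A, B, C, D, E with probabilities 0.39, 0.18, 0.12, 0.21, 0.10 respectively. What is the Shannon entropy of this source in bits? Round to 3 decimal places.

H = −Σ pᵢ log₂ pᵢ.
−0.39·log₂(0.39) = 0.5298
−0.18·log₂(0.18) = 0.4453
−0.12·log₂(0.12) = 0.3671
−0.21·log₂(0.21) = 0.4728
−0.10·log₂(0.10) = 0.3322
Sum ≈ 2.1472 → 2.147 bits.

2.147 bits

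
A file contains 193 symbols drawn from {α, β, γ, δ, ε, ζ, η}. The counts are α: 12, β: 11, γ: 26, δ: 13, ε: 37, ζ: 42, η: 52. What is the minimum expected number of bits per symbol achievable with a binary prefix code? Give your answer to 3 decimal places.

Probabilities are the counts divided by 193.
Repeatedly combine the two least-probable nodes; the expected code length is the sum of the merged weights.
merge 11/193 + 12/193 → 23/193
merge 13/193 + 23/193 → 36/193
merge 26/193 + 36/193 → 62/193
merge 37/193 + 42/193 → 79/193
merge 52/193 + 62/193 → 114/193
merge 79/193 + 114/193 → 1
L = 23/193 + 36/193 + 62/193 + 79/193 + 114/193 + 1 = 507/193 ≈ 2.627 bits/symbol.

2.627 bits/symbol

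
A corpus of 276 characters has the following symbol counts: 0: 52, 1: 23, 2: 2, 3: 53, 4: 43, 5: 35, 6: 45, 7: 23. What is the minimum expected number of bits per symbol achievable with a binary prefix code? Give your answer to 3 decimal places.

2.884 bits/symbol

Probabilities are the counts divided by 276.
Repeatedly combine the two least-probable nodes; the expected code length is the sum of the merged weights.
merge 1/138 + 1/12 → 25/276
merge 1/12 + 25/276 → 4/23
merge 35/276 + 43/276 → 13/46
merge 15/92 + 4/23 → 31/92
merge 13/69 + 53/276 → 35/92
merge 13/46 + 31/92 → 57/92
merge 35/92 + 57/92 → 1
L = 25/276 + 4/23 + 13/46 + 31/92 + 35/92 + 57/92 + 1 = 199/69 ≈ 2.884 bits/symbol.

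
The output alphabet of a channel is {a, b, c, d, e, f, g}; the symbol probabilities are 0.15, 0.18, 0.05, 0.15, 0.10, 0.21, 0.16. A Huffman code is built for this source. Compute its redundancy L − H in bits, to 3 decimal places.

Entropy H = −Σ p log₂ p ≈ 2.7105 bits.
Huffman merges: 1/20+1/10→3/20; 3/20+3/20→3/10; 3/20+4/25→31/100; 9/50+21/100→39/100; 3/10+31/100→61/100; 39/100+61/100→1. L = 69/25 ≈ 2.7600.
L − H = 2.7600 − 2.7105 = 0.049 bits.

0.049 bits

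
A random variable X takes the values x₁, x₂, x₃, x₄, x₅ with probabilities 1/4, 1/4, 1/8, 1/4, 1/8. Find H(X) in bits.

Each probability is a power of 1/2, so log₂(1/p) is an integer.
H = Σ p·log₂(1/p) = 1/4·2 + 1/4·2 + 1/8·3 + 1/4·2 + 1/8·3 = 2.25 bits.

2.25 bits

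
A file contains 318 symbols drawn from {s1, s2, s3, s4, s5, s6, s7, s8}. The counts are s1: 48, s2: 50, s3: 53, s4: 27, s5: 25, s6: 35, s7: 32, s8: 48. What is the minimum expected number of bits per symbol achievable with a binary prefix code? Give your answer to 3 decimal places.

Probabilities are the counts divided by 318.
Repeatedly combine the two least-probable nodes; the expected code length is the sum of the merged weights.
merge 25/318 + 9/106 → 26/159
merge 16/159 + 35/318 → 67/318
merge 8/53 + 8/53 → 16/53
merge 25/159 + 26/159 → 17/53
merge 1/6 + 67/318 → 20/53
merge 16/53 + 17/53 → 33/53
merge 20/53 + 33/53 → 1
L = 26/159 + 67/318 + 16/53 + 17/53 + 20/53 + 33/53 + 1 = 953/318 ≈ 2.997 bits/symbol.

2.997 bits/symbol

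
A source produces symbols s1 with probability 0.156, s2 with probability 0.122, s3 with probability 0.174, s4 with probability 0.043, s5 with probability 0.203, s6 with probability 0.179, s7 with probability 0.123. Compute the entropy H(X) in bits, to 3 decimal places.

H = −Σ pᵢ log₂ pᵢ.
−0.156·log₂(0.156) = 0.4181
−0.122·log₂(0.122) = 0.3703
−0.174·log₂(0.174) = 0.4390
−0.043·log₂(0.043) = 0.1952
−0.203·log₂(0.203) = 0.4670
−0.179·log₂(0.179) = 0.4443
−0.123·log₂(0.123) = 0.3719
Sum ≈ 2.7057 → 2.706 bits.

2.706 bits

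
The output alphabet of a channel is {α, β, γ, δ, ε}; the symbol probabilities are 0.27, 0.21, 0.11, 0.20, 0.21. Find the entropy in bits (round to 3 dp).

2.270 bits

H = −Σ pᵢ log₂ pᵢ.
−0.27·log₂(0.27) = 0.5100
−0.21·log₂(0.21) = 0.4728
−0.11·log₂(0.11) = 0.3503
−0.20·log₂(0.20) = 0.4644
−0.21·log₂(0.21) = 0.4728
Sum ≈ 2.2703 → 2.270 bits.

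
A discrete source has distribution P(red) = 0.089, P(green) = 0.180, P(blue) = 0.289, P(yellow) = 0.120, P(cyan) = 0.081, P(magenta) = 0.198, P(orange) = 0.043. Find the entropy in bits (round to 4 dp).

2.5921 bits

H = −Σ pᵢ log₂ pᵢ.
−0.089·log₂(0.089) = 0.3106
−0.180·log₂(0.180) = 0.4453
−0.289·log₂(0.289) = 0.5176
−0.120·log₂(0.120) = 0.3671
−0.081·log₂(0.081) = 0.2937
−0.198·log₂(0.198) = 0.4626
−0.043·log₂(0.043) = 0.1952
Sum ≈ 2.5921 → 2.5921 bits.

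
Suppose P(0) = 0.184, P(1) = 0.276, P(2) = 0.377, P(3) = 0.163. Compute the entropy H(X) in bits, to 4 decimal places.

1.9191 bits

H = −Σ pᵢ log₂ pᵢ.
−0.184·log₂(0.184) = 0.4494
−0.276·log₂(0.276) = 0.5126
−0.377·log₂(0.377) = 0.5306
−0.163·log₂(0.163) = 0.4266
Sum ≈ 1.9191 → 1.9191 bits.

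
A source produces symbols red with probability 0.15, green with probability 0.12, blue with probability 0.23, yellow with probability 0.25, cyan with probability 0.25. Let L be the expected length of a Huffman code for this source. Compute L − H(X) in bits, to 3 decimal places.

Entropy H = −Σ p log₂ p ≈ 2.2653 bits.
Huffman merges: 3/25+3/20→27/100; 23/100+1/4→12/25; 1/4+27/100→13/25; 12/25+13/25→1. L = 227/100 ≈ 2.2700.
L − H = 2.2700 − 2.2653 = 0.005 bits.

0.005 bits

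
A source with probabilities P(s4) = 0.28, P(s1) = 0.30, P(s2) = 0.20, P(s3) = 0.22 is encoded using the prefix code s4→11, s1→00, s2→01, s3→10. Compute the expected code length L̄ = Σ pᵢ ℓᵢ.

L̄ = Σ pᵢ·ℓᵢ = 0.28·2 + 0.30·2 + 0.20·2 + 0.22·2 = 2 bits/symbol.

2 bits/symbol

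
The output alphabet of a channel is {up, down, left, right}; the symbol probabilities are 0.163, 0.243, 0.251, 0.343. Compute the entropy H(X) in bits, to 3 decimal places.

H = −Σ pᵢ log₂ pᵢ.
−0.163·log₂(0.163) = 0.4266
−0.243·log₂(0.243) = 0.4960
−0.251·log₂(0.251) = 0.5006
−0.343·log₂(0.343) = 0.5295
Sum ≈ 1.9526 → 1.953 bits.

1.953 bits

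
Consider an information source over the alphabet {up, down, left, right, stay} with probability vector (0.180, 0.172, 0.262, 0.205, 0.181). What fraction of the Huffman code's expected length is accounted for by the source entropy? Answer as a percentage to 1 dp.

97.9%

Entropy H = −Σ p log₂ p ≈ 2.3034 bits.
Huffman merges: 43/250+9/50→44/125; 181/1000+41/200→193/500; 131/500+44/125→307/500; 193/500+307/500→1. L = 294/125 ≈ 2.3520.
Efficiency = H/L = 2.3034/2.3520 = 97.9%.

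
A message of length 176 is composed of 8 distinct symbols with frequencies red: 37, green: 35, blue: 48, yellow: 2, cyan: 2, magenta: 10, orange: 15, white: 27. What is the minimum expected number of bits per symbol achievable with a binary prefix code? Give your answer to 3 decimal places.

Probabilities are the counts divided by 176.
Repeatedly combine the two least-probable nodes; the expected code length is the sum of the merged weights.
merge 1/88 + 1/88 → 1/44
merge 1/44 + 5/88 → 7/88
merge 7/88 + 15/176 → 29/176
merge 27/176 + 29/176 → 7/22
merge 35/176 + 37/176 → 9/22
merge 3/11 + 7/22 → 13/22
merge 9/22 + 13/22 → 1
L = 1/44 + 7/88 + 29/176 + 7/22 + 9/22 + 13/22 + 1 = 455/176 ≈ 2.585 bits/symbol.

2.585 bits/symbol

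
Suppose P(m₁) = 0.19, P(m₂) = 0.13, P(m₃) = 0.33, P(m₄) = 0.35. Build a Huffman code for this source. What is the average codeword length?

1.97 bits/symbol

Repeatedly combine the two least-probable nodes; the expected code length is the sum of the merged weights.
merge 13/100 + 19/100 → 8/25
merge 8/25 + 33/100 → 13/20
merge 7/20 + 13/20 → 1
L = 8/25 + 13/20 + 1 = 197/100 = 1.97 bits/symbol.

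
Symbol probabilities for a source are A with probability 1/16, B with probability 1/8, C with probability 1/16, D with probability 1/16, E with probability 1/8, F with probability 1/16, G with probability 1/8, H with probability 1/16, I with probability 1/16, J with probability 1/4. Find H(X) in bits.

3.125 bits

Each probability is a power of 1/2, so log₂(1/p) is an integer.
H = Σ p·log₂(1/p) = 1/16·4 + 1/8·3 + 1/16·4 + 1/16·4 + 1/8·3 + 1/16·4 + 1/8·3 + 1/16·4 + 1/16·4 + 1/4·2 = 3.125 bits.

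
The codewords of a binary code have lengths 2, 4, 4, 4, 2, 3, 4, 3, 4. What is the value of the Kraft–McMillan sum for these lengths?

1.0625

With common denominator 2^4 = 16: Σ 2^(−ℓᵢ) = 4/16 + 1/16 + 1/16 + 1/16 + 4/16 + 2/16 + 1/16 + 2/16 + 1/16 = 17/16 = 1.0625.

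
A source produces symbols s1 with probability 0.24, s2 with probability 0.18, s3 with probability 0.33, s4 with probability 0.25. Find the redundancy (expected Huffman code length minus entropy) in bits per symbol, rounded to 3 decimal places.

Entropy H = −Σ p log₂ p ≈ 1.9673 bits.
Huffman merges: 9/50+6/25→21/50; 1/4+33/100→29/50; 21/50+29/50→1. L = 2 ≈ 2.0000.
L − H = 2.0000 − 1.9673 = 0.033 bits.

0.033 bits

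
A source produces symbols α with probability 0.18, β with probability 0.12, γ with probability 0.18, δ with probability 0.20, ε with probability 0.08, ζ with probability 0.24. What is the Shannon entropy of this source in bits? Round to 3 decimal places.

2.508 bits

H = −Σ pᵢ log₂ pᵢ.
−0.18·log₂(0.18) = 0.4453
−0.12·log₂(0.12) = 0.3671
−0.18·log₂(0.18) = 0.4453
−0.20·log₂(0.20) = 0.4644
−0.08·log₂(0.08) = 0.2915
−0.24·log₂(0.24) = 0.4941
Sum ≈ 2.5077 → 2.508 bits.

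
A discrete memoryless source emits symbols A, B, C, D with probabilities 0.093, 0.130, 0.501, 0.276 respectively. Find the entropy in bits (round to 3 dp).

H = −Σ pᵢ log₂ pᵢ.
−0.093·log₂(0.093) = 0.3187
−0.130·log₂(0.130) = 0.3826
−0.501·log₂(0.501) = 0.4996
−0.276·log₂(0.276) = 0.5126
Sum ≈ 1.7135 → 1.713 bits.

1.713 bits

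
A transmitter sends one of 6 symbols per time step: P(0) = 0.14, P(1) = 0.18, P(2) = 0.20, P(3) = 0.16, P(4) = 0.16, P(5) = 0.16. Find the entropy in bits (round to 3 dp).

2.576 bits

H = −Σ pᵢ log₂ pᵢ.
−0.14·log₂(0.14) = 0.3971
−0.18·log₂(0.18) = 0.4453
−0.20·log₂(0.20) = 0.4644
−0.16·log₂(0.16) = 0.4230
−0.16·log₂(0.16) = 0.4230
−0.16·log₂(0.16) = 0.4230
Sum ≈ 2.5759 → 2.576 bits.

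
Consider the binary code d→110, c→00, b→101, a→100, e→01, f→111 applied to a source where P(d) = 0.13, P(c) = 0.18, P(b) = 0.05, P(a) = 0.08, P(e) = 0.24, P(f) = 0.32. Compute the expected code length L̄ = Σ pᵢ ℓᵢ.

2.58 bits/symbol

L̄ = Σ pᵢ·ℓᵢ = 0.13·3 + 0.18·2 + 0.05·3 + 0.08·3 + 0.24·2 + 0.32·3 = 2.58 bits/symbol.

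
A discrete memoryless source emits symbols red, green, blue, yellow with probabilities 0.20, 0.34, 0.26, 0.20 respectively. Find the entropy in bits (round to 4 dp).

1.9632 bits

H = −Σ pᵢ log₂ pᵢ.
−0.20·log₂(0.20) = 0.4644
−0.34·log₂(0.34) = 0.5292
−0.26·log₂(0.26) = 0.5053
−0.20·log₂(0.20) = 0.4644
Sum ≈ 1.9632 → 1.9632 bits.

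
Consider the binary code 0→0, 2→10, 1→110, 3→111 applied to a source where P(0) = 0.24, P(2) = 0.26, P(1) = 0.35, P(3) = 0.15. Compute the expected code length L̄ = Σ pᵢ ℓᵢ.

L̄ = Σ pᵢ·ℓᵢ = 0.24·1 + 0.26·2 + 0.35·3 + 0.15·3 = 2.26 bits/symbol.

2.26 bits/symbol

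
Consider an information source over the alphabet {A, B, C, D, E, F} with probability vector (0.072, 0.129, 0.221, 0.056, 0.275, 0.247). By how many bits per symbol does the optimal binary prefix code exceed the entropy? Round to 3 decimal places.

0.006 bits

Entropy H = −Σ p log₂ p ≈ 2.3791 bits.
Huffman merges: 7/125+9/125→16/125; 16/125+129/1000→257/1000; 221/1000+247/1000→117/250; 257/1000+11/40→133/250; 117/250+133/250→1. L = 477/200 ≈ 2.3850.
L − H = 2.3850 − 2.3791 = 0.006 bits.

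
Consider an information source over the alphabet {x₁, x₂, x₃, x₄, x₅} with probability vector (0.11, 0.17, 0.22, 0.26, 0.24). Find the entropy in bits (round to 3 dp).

2.265 bits

H = −Σ pᵢ log₂ pᵢ.
−0.11·log₂(0.11) = 0.3503
−0.17·log₂(0.17) = 0.4346
−0.22·log₂(0.22) = 0.4806
−0.26·log₂(0.26) = 0.5053
−0.24·log₂(0.24) = 0.4941
Sum ≈ 2.2649 → 2.265 bits.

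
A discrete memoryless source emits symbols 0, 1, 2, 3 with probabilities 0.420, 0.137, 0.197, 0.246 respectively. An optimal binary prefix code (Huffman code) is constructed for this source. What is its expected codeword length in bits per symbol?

1.914 bits/symbol

Repeatedly combine the two least-probable nodes; the expected code length is the sum of the merged weights.
merge 137/1000 + 197/1000 → 167/500
merge 123/500 + 167/500 → 29/50
merge 21/50 + 29/50 → 1
L = 167/500 + 29/50 + 1 = 957/500 = 1.914 bits/symbol.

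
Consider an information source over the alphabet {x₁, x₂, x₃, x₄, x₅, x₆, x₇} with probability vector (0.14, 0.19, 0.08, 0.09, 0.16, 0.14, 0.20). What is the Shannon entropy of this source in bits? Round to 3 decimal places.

H = −Σ pᵢ log₂ pᵢ.
−0.14·log₂(0.14) = 0.3971
−0.19·log₂(0.19) = 0.4552
−0.08·log₂(0.08) = 0.2915
−0.09·log₂(0.09) = 0.3127
−0.16·log₂(0.16) = 0.4230
−0.14·log₂(0.14) = 0.3971
−0.20·log₂(0.20) = 0.4644
Sum ≈ 2.7410 → 2.741 bits.

2.741 bits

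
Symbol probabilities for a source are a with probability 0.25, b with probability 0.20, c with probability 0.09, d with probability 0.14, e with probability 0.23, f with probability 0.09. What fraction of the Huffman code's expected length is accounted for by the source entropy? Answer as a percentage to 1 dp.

99.0%

Entropy H = −Σ p log₂ p ≈ 2.4745 bits.
Huffman merges: 9/100+9/100→9/50; 7/50+9/50→8/25; 1/5+23/100→43/100; 1/4+8/25→57/100; 43/100+57/100→1. L = 5/2 ≈ 2.5000.
Efficiency = H/L = 2.4745/2.5000 = 99.0%.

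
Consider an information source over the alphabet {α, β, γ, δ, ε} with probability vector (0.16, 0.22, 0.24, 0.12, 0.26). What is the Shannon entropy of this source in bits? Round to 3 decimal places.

2.270 bits

H = −Σ pᵢ log₂ pᵢ.
−0.16·log₂(0.16) = 0.4230
−0.22·log₂(0.22) = 0.4806
−0.24·log₂(0.24) = 0.4941
−0.12·log₂(0.12) = 0.3671
−0.26·log₂(0.26) = 0.5053
Sum ≈ 2.2701 → 2.270 bits.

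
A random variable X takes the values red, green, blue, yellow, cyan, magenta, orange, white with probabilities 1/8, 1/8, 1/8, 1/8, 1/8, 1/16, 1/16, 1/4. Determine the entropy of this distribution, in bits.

2.875 bits

Each probability is a power of 1/2, so log₂(1/p) is an integer.
H = Σ p·log₂(1/p) = 1/8·3 + 1/8·3 + 1/8·3 + 1/8·3 + 1/8·3 + 1/16·4 + 1/16·4 + 1/4·2 = 2.875 bits.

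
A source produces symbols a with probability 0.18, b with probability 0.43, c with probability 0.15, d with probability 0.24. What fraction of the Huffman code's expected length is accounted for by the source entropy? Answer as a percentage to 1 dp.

98.6%

Entropy H = −Σ p log₂ p ≈ 1.8736 bits.
Huffman merges: 3/20+9/50→33/100; 6/25+33/100→57/100; 43/100+57/100→1. L = 19/10 ≈ 1.9000.
Efficiency = H/L = 1.8736/1.9000 = 98.6%.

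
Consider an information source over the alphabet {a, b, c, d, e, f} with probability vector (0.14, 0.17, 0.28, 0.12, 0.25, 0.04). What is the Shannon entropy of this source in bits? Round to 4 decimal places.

H = −Σ pᵢ log₂ pᵢ.
−0.14·log₂(0.14) = 0.3971
−0.17·log₂(0.17) = 0.4346
−0.28·log₂(0.28) = 0.5142
−0.12·log₂(0.12) = 0.3671
−0.25·log₂(0.25) = 0.5000
−0.04·log₂(0.04) = 0.1858
Sum ≈ 2.3987 → 2.3987 bits.

2.3987 bits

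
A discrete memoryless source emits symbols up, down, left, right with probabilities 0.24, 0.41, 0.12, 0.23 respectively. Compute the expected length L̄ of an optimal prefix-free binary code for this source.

1.94 bits/symbol

Repeatedly combine the two least-probable nodes; the expected code length is the sum of the merged weights.
merge 3/25 + 23/100 → 7/20
merge 6/25 + 7/20 → 59/100
merge 41/100 + 59/100 → 1
L = 7/20 + 59/100 + 1 = 97/50 = 1.94 bits/symbol.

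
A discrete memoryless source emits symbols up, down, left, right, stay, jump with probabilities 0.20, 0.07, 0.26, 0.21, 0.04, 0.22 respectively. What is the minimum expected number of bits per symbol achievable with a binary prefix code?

Repeatedly combine the two least-probable nodes; the expected code length is the sum of the merged weights.
merge 1/25 + 7/100 → 11/100
merge 11/100 + 1/5 → 31/100
merge 21/100 + 11/50 → 43/100
merge 13/50 + 31/100 → 57/100
merge 43/100 + 57/100 → 1
L = 11/100 + 31/100 + 43/100 + 57/100 + 1 = 121/50 = 2.42 bits/symbol.

2.42 bits/symbol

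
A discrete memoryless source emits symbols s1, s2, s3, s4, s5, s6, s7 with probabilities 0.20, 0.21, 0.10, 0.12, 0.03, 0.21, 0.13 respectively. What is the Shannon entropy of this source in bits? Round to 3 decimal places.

2.644 bits

H = −Σ pᵢ log₂ pᵢ.
−0.20·log₂(0.20) = 0.4644
−0.21·log₂(0.21) = 0.4728
−0.10·log₂(0.10) = 0.3322
−0.12·log₂(0.12) = 0.3671
−0.03·log₂(0.03) = 0.1518
−0.21·log₂(0.21) = 0.4728
−0.13·log₂(0.13) = 0.3826
Sum ≈ 2.6437 → 2.644 bits.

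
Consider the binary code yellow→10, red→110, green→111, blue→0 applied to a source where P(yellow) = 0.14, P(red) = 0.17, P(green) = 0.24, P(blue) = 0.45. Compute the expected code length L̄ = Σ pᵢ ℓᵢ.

L̄ = Σ pᵢ·ℓᵢ = 0.14·2 + 0.17·3 + 0.24·3 + 0.45·1 = 1.96 bits/symbol.

1.96 bits/symbol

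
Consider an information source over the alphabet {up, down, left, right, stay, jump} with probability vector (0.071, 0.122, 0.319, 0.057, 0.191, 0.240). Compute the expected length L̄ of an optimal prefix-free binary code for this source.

Repeatedly combine the two least-probable nodes; the expected code length is the sum of the merged weights.
merge 57/1000 + 71/1000 → 16/125
merge 61/500 + 16/125 → 1/4
merge 191/1000 + 6/25 → 431/1000
merge 1/4 + 319/1000 → 569/1000
merge 431/1000 + 569/1000 → 1
L = 16/125 + 1/4 + 431/1000 + 569/1000 + 1 = 1189/500 = 2.378 bits/symbol.

2.378 bits/symbol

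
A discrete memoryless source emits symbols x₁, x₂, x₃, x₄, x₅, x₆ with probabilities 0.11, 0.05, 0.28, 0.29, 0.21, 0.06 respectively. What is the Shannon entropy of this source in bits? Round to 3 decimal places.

H = −Σ pᵢ log₂ pᵢ.
−0.11·log₂(0.11) = 0.3503
−0.05·log₂(0.05) = 0.2161
−0.28·log₂(0.28) = 0.5142
−0.29·log₂(0.29) = 0.5179
−0.21·log₂(0.21) = 0.4728
−0.06·log₂(0.06) = 0.2435
Sum ≈ 2.3149 → 2.315 bits.

2.315 bits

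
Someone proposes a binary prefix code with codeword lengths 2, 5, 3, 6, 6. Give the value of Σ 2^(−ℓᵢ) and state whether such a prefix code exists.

With common denominator 2^6 = 64: Σ 2^(−ℓᵢ) = 16/64 + 2/64 + 8/64 + 1/64 + 1/64 = 28/64 = 0.4375.
Kraft's inequality requires Σ ≤ 1; here Σ = 0.4375 ≤ 1, so such a prefix code exists.

0.4375; yes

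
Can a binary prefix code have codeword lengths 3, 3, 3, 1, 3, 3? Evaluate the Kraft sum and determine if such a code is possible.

1.125; no

With common denominator 2^3 = 8: Σ 2^(−ℓᵢ) = 1/8 + 1/8 + 1/8 + 4/8 + 1/8 + 1/8 = 9/8 = 1.125.
Kraft's inequality requires Σ ≤ 1; here Σ = 1.125 > 1, so no such prefix code exists.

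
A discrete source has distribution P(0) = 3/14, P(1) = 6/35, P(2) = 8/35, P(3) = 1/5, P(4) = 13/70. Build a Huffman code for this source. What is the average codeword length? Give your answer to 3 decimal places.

Repeatedly combine the two least-probable nodes; the expected code length is the sum of the merged weights.
merge 6/35 + 13/70 → 5/14
merge 1/5 + 3/14 → 29/70
merge 8/35 + 5/14 → 41/70
merge 29/70 + 41/70 → 1
L = 5/14 + 29/70 + 41/70 + 1 = 33/14 ≈ 2.357 bits/symbol.

2.357 bits/symbol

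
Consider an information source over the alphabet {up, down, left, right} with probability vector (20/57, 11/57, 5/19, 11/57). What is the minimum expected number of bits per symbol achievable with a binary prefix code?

Repeatedly combine the two least-probable nodes; the expected code length is the sum of the merged weights.
merge 11/57 + 11/57 → 22/57
merge 5/19 + 20/57 → 35/57
merge 22/57 + 35/57 → 1
L = 22/57 + 35/57 + 1 = 2 bits/symbol.

2 bits/symbol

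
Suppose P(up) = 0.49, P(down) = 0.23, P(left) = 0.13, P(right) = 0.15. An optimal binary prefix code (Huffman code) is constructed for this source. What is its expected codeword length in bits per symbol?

1.79 bits/symbol

Repeatedly combine the two least-probable nodes; the expected code length is the sum of the merged weights.
merge 13/100 + 3/20 → 7/25
merge 23/100 + 7/25 → 51/100
merge 49/100 + 51/100 → 1
L = 7/25 + 51/100 + 1 = 179/100 = 1.79 bits/symbol.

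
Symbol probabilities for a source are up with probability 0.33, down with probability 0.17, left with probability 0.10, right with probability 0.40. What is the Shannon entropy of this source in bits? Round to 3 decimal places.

1.823 bits

H = −Σ pᵢ log₂ pᵢ.
−0.33·log₂(0.33) = 0.5278
−0.17·log₂(0.17) = 0.4346
−0.10·log₂(0.10) = 0.3322
−0.40·log₂(0.40) = 0.5288
Sum ≈ 1.8234 → 1.823 bits.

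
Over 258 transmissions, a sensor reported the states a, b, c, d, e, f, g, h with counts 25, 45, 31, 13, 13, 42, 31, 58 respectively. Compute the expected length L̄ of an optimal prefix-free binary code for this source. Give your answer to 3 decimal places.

2.876 bits/symbol

Probabilities are the counts divided by 258.
Repeatedly combine the two least-probable nodes; the expected code length is the sum of the merged weights.
merge 13/258 + 13/258 → 13/129
merge 25/258 + 13/129 → 17/86
merge 31/258 + 31/258 → 31/129
merge 7/43 + 15/86 → 29/86
merge 17/86 + 29/129 → 109/258
merge 31/129 + 29/86 → 149/258
merge 109/258 + 149/258 → 1
L = 13/129 + 17/86 + 31/129 + 29/86 + 109/258 + 149/258 + 1 = 371/129 ≈ 2.876 bits/symbol.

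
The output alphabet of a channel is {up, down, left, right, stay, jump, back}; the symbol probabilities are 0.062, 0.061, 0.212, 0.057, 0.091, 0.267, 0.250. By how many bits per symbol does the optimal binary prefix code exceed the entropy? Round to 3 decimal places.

Entropy H = −Σ p log₂ p ≈ 2.5282 bits.
Huffman merges: 57/1000+61/1000→59/500; 31/500+91/1000→153/1000; 59/500+153/1000→271/1000; 53/250+1/4→231/500; 267/1000+271/1000→269/500; 231/500+269/500→1. L = 1271/500 ≈ 2.5420.
L − H = 2.5420 − 2.5282 = 0.014 bits.

0.014 bits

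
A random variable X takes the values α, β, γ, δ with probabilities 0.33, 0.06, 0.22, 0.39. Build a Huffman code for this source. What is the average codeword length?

Repeatedly combine the two least-probable nodes; the expected code length is the sum of the merged weights.
merge 3/50 + 11/50 → 7/25
merge 7/25 + 33/100 → 61/100
merge 39/100 + 61/100 → 1
L = 7/25 + 61/100 + 1 = 189/100 = 1.89 bits/symbol.

1.89 bits/symbol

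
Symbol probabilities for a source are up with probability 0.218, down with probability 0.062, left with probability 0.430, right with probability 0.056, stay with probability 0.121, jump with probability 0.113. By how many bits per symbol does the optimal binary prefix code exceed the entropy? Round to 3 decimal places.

Entropy H = −Σ p log₂ p ≈ 2.2084 bits.
Huffman merges: 7/125+31/500→59/500; 113/1000+59/500→231/1000; 121/1000+109/500→339/1000; 231/1000+339/1000→57/100; 43/100+57/100→1. L = 1129/500 ≈ 2.2580.
L − H = 2.2580 − 2.2084 = 0.050 bits.

0.050 bits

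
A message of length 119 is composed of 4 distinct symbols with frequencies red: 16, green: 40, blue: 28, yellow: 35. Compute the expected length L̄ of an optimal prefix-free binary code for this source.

Probabilities are the counts divided by 119.
Repeatedly combine the two least-probable nodes; the expected code length is the sum of the merged weights.
merge 16/119 + 4/17 → 44/119
merge 5/17 + 40/119 → 75/119
merge 44/119 + 75/119 → 1
L = 44/119 + 75/119 + 1 = 2 bits/symbol.

2 bits/symbol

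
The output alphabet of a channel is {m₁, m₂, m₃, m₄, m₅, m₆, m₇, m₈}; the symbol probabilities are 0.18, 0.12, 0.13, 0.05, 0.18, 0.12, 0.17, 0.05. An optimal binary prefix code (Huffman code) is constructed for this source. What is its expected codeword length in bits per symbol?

Repeatedly combine the two least-probable nodes; the expected code length is the sum of the merged weights.
merge 1/20 + 1/20 → 1/10
merge 1/10 + 3/25 → 11/50
merge 3/25 + 13/100 → 1/4
merge 17/100 + 9/50 → 7/20
merge 9/50 + 11/50 → 2/5
merge 1/4 + 7/20 → 3/5
merge 2/5 + 3/5 → 1
L = 1/10 + 11/50 + 1/4 + 7/20 + 2/5 + 3/5 + 1 = 73/25 = 2.92 bits/symbol.

2.92 bits/symbol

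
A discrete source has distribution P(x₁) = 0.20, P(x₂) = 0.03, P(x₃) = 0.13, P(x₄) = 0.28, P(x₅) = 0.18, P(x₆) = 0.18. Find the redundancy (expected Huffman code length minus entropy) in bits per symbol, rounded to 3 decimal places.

Entropy H = −Σ p log₂ p ≈ 2.4036 bits.
Huffman merges: 3/100+13/100→4/25; 4/25+9/50→17/50; 9/50+1/5→19/50; 7/25+17/50→31/50; 19/50+31/50→1. L = 5/2 ≈ 2.5000.
L − H = 2.5000 − 2.4036 = 0.096 bits.

0.096 bits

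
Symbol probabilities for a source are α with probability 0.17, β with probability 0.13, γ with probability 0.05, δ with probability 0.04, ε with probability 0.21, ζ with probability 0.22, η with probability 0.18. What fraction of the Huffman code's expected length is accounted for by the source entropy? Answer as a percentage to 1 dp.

98.4%

Entropy H = −Σ p log₂ p ≈ 2.6178 bits.
Huffman merges: 1/25+1/20→9/100; 9/100+13/100→11/50; 17/100+9/50→7/20; 21/100+11/50→43/100; 11/50+7/20→57/100; 43/100+57/100→1. L = 133/50 ≈ 2.6600.
Efficiency = H/L = 2.6178/2.6600 = 98.4%.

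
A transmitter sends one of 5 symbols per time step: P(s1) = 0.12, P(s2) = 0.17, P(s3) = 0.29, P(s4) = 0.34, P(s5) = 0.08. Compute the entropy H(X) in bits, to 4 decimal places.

2.1402 bits

H = −Σ pᵢ log₂ pᵢ.
−0.12·log₂(0.12) = 0.3671
−0.17·log₂(0.17) = 0.4346
−0.29·log₂(0.29) = 0.5179
−0.34·log₂(0.34) = 0.5292
−0.08·log₂(0.08) = 0.2915
Sum ≈ 2.1402 → 2.1402 bits.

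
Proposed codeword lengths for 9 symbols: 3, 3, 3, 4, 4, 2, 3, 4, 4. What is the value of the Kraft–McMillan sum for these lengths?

With common denominator 2^4 = 16: Σ 2^(−ℓᵢ) = 2/16 + 2/16 + 2/16 + 1/16 + 1/16 + 4/16 + 2/16 + 1/16 + 1/16 = 16/16 = 1.

1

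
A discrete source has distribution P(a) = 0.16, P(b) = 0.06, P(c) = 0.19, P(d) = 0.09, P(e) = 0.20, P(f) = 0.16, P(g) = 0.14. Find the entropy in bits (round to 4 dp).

2.7189 bits

H = −Σ pᵢ log₂ pᵢ.
−0.16·log₂(0.16) = 0.4230
−0.06·log₂(0.06) = 0.2435
−0.19·log₂(0.19) = 0.4552
−0.09·log₂(0.09) = 0.3127
−0.20·log₂(0.20) = 0.4644
−0.16·log₂(0.16) = 0.4230
−0.14·log₂(0.14) = 0.3971
Sum ≈ 2.7189 → 2.7189 bits.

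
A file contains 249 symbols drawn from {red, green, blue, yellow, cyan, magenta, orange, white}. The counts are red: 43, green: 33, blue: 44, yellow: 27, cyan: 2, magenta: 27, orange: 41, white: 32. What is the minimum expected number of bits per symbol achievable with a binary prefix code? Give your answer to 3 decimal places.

Probabilities are the counts divided by 249.
Repeatedly combine the two least-probable nodes; the expected code length is the sum of the merged weights.
merge 2/249 + 9/83 → 29/249
merge 9/83 + 29/249 → 56/249
merge 32/249 + 11/83 → 65/249
merge 41/249 + 43/249 → 28/83
merge 44/249 + 56/249 → 100/249
merge 65/249 + 28/83 → 149/249
merge 100/249 + 149/249 → 1
L = 29/249 + 56/249 + 65/249 + 28/83 + 100/249 + 149/249 + 1 = 244/83 ≈ 2.940 bits/symbol.

2.940 bits/symbol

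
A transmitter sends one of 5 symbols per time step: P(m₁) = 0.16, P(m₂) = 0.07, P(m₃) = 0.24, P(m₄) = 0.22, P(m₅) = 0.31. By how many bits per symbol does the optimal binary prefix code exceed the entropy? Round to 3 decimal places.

0.040 bits

Entropy H = −Σ p log₂ p ≈ 2.1901 bits.
Huffman merges: 7/100+4/25→23/100; 11/50+23/100→9/20; 6/25+31/100→11/20; 9/20+11/20→1. L = 223/100 ≈ 2.2300.
L − H = 2.2300 − 2.1901 = 0.040 bits.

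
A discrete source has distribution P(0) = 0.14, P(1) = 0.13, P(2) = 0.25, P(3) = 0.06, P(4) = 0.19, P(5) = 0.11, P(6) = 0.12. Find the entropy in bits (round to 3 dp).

H = −Σ pᵢ log₂ pᵢ.
−0.14·log₂(0.14) = 0.3971
−0.13·log₂(0.13) = 0.3826
−0.25·log₂(0.25) = 0.5000
−0.06·log₂(0.06) = 0.2435
−0.19·log₂(0.19) = 0.4552
−0.11·log₂(0.11) = 0.3503
−0.12·log₂(0.12) = 0.3671
Sum ≈ 2.6959 → 2.696 bits.

2.696 bits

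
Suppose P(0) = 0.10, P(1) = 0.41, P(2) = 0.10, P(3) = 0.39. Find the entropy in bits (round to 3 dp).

H = −Σ pᵢ log₂ pᵢ.
−0.10·log₂(0.10) = 0.3322
−0.41·log₂(0.41) = 0.5274
−0.10·log₂(0.10) = 0.3322
−0.39·log₂(0.39) = 0.5298
Sum ≈ 1.7216 → 1.722 bits.

1.722 bits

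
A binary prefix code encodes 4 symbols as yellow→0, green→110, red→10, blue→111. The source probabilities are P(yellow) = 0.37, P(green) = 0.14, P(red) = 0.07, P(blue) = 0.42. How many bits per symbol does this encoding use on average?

L̄ = Σ pᵢ·ℓᵢ = 0.37·1 + 0.14·3 + 0.07·2 + 0.42·3 = 2.19 bits/symbol.

2.19 bits/symbol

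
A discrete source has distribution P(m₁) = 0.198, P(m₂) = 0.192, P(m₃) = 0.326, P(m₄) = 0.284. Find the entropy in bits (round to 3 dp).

1.963 bits

H = −Σ pᵢ log₂ pᵢ.
−0.198·log₂(0.198) = 0.4626
−0.192·log₂(0.192) = 0.4571
−0.326·log₂(0.326) = 0.5272
−0.284·log₂(0.284) = 0.5158
Sum ≈ 1.9626 → 1.963 bits.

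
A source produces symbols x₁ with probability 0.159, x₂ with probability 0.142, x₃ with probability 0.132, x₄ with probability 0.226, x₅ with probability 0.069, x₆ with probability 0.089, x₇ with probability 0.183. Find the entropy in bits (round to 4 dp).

H = −Σ pᵢ log₂ pᵢ.
−0.159·log₂(0.159) = 0.4218
−0.142·log₂(0.142) = 0.3999
−0.132·log₂(0.132) = 0.3856
−0.226·log₂(0.226) = 0.4849
−0.069·log₂(0.069) = 0.2662
−0.089·log₂(0.089) = 0.3106
−0.183·log₂(0.183) = 0.4484
Sum ≈ 2.7173 → 2.7173 bits.

2.7173 bits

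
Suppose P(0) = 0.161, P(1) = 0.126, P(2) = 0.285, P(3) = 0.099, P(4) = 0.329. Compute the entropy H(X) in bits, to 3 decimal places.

H = −Σ pᵢ log₂ pᵢ.
−0.161·log₂(0.161) = 0.4242
−0.126·log₂(0.126) = 0.3766
−0.285·log₂(0.285) = 0.5161
−0.099·log₂(0.099) = 0.3303
−0.329·log₂(0.329) = 0.5277
Sum ≈ 2.1749 → 2.175 bits.

2.175 bits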